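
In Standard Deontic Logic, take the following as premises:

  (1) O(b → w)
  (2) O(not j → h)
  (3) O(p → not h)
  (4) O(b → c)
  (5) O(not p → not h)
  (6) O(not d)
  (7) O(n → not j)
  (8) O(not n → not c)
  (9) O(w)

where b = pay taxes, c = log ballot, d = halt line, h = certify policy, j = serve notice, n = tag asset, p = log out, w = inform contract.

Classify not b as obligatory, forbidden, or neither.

Premises 5 and 3 cover both cases: O(not p → not h) and O(p → not h). Since not p ∨ p is a tautology, O(not h) follows.
The contrapositive of premise 2 (O(not j → h)) is O(not h → j), and O(not h) is already established, so O(j).
Premise 7 is O(n → not j); contrapositively O(j → not n). Since O(j) holds, K gives O(not n).
From O(not n) and premise 8, O(not n → not c), we obtain O(not c).
The contrapositive of premise 4 (O(b → c)) is O(not c → not b), and O(not c) is already established, so O(not b).
Premises 1, 6, 9 do not contribute to this derivation.
Hence not b is obligatory.

Obligatory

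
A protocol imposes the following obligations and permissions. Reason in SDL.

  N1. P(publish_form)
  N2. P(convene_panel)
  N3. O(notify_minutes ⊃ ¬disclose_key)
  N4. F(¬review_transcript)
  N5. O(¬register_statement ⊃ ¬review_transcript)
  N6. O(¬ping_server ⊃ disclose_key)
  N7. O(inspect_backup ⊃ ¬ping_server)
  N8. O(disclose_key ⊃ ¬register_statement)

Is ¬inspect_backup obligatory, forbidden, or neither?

Obligatory

F(¬review_transcript) at premise 4 means O(review_transcript).
Premise 5, O(¬register_statement ⊃ ¬review_transcript), contraposes to O(review_transcript ⊃ register_statement); with O(review_transcript) we get O(register_statement).
The contrapositive of premise 8 (O(disclose_key ⊃ ¬register_statement)) is O(register_statement ⊃ ¬disclose_key), and O(register_statement) is already established, so O(¬disclose_key).
The contrapositive of premise 6 (O(¬ping_server ⊃ disclose_key)) is O(¬disclose_key ⊃ ping_server), and O(¬disclose_key) is already established, so O(ping_server).
Premise 7, O(inspect_backup ⊃ ¬ping_server), contraposes to O(ping_server ⊃ ¬inspect_backup); with O(ping_server) we get O(¬inspect_backup).
Premises 1, 2, 3 do not contribute to this derivation.
Hence ¬inspect_backup is obligatory.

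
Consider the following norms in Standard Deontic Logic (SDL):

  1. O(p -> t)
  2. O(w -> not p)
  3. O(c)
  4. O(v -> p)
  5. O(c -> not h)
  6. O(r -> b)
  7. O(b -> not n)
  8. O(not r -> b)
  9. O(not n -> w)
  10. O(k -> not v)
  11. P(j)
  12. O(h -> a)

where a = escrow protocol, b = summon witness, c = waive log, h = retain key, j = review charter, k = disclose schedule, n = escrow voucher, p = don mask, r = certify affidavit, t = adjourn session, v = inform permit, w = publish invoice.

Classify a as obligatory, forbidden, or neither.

Premise 12 is O(h -> a), but O(h) is not derivable from the premises, so it does not yield O(a).
No premise or chain of K-axiom applications forces O(a), and none forces O(not a). So a is neither obligatory nor forbidden under these norms.

Neither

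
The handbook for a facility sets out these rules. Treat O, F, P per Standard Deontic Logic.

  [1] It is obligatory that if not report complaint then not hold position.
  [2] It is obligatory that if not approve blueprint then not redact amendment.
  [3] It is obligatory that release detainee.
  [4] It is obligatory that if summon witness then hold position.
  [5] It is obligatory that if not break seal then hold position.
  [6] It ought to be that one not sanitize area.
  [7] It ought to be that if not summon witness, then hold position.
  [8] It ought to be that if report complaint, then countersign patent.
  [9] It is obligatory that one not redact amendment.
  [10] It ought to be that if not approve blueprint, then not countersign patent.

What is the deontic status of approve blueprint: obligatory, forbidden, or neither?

Obligatory

Premises 7 and 4 are O(¬summon_witness → hold_position) and O(summon_witness → hold_position); every ideal world satisfies ¬summon_witness or summon_witness, so in either case hold_position holds — hence O(hold_position).
Premise 1, O(¬report_complaint → ¬hold_position), contraposes to O(hold_position → report_complaint); with O(hold_position) we get O(report_complaint).
With premise 8, O(report_complaint → countersign_patent), the K-axiom yields O(countersign_patent).
Premise 10 is O(¬approve_blueprint → ¬countersign_patent); contrapositively O(countersign_patent → approve_blueprint). Since O(countersign_patent) holds, K gives O(approve_blueprint).
Premises 2, 3, 5, 6, 9 do not contribute to this derivation.
Hence approve_blueprint is obligatory.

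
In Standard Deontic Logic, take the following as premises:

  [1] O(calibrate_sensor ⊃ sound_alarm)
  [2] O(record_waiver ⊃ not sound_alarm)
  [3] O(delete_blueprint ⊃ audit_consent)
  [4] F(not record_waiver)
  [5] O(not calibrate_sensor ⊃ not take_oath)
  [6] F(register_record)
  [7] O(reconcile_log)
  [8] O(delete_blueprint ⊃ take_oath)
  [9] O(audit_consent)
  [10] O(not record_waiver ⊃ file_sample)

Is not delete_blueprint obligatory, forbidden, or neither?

F(not record_waiver) at premise 4 means O(record_waiver).
From O(record_waiver) and premise 2, O(record_waiver ⊃ not sound_alarm), we obtain O(not sound_alarm).
Premise 1, O(calibrate_sensor ⊃ sound_alarm), contraposes to O(not sound_alarm ⊃ not calibrate_sensor); with O(not sound_alarm) we get O(not calibrate_sensor).
Applying K to premise 5 (O(not calibrate_sensor ⊃ not take_oath)) and O(not calibrate_sensor) yields O(not take_oath).
Premise 8, O(delete_blueprint ⊃ take_oath), contraposes to O(not take_oath ⊃ not delete_blueprint); with O(not take_oath) we get O(not delete_blueprint).
Premises 3, 6, 7, 9, 10 do not contribute to this derivation.
Hence not delete_blueprint is obligatory.

Obligatory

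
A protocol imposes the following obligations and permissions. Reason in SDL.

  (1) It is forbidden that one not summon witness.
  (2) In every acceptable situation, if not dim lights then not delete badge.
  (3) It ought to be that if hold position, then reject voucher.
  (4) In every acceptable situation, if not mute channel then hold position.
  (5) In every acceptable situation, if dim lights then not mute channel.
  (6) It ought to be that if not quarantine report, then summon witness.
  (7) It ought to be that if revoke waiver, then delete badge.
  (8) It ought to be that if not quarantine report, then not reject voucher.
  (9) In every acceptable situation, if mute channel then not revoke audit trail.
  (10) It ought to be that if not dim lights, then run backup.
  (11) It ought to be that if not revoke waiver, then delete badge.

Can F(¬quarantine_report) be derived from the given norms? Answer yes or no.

Yes

Premises 11 and 7 are O(¬revoke_waiver → delete_badge) and O(revoke_waiver → delete_badge); every ideal world satisfies ¬revoke_waiver or revoke_waiver, so in either case delete_badge holds — hence O(delete_badge).
The contrapositive of premise 2 (O(¬dim_lights → ¬delete_badge)) is O(delete_badge → dim_lights), and O(delete_badge) is already established, so O(dim_lights).
Applying K to premise 5 (O(dim_lights → ¬mute_channel)) and O(dim_lights) yields O(¬mute_channel).
From O(¬mute_channel) and premise 4, O(¬mute_channel → hold_position), we obtain O(hold_position).
From O(hold_position) and premise 3, O(hold_position → reject_voucher), we obtain O(reject_voucher).
Premise 8 is O(¬quarantine_report → ¬reject_voucher); contrapositively O(reject_voucher → quarantine_report). Since O(reject_voucher) holds, K gives O(quarantine_report).
Premises 1, 6, 9, 10 do not contribute to this derivation.
So O(quarantine_report) holds, i.e. F(¬quarantine_report). The claim follows.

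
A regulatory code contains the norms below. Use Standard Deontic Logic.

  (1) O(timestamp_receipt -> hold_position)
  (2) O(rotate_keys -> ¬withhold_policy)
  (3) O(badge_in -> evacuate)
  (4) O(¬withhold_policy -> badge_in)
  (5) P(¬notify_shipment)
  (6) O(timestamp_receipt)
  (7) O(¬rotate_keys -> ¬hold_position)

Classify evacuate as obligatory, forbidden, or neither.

Obligatory

Premise 6 states O(timestamp_receipt) outright.
From O(timestamp_receipt) and premise 1, O(timestamp_receipt -> hold_position), we obtain O(hold_position).
Premise 7, O(¬rotate_keys -> ¬hold_position), contraposes to O(hold_position -> rotate_keys); with O(hold_position) we get O(rotate_keys).
From O(rotate_keys) and premise 2, O(rotate_keys -> ¬withhold_policy), we obtain O(¬withhold_policy).
From O(¬withhold_policy) and premise 4, O(¬withhold_policy -> badge_in), we obtain O(badge_in).
Applying K to premise 3 (O(badge_in -> evacuate)) and O(badge_in) yields O(evacuate).
Premise 5 does not contribute to this derivation.
Hence evacuate is obligatory.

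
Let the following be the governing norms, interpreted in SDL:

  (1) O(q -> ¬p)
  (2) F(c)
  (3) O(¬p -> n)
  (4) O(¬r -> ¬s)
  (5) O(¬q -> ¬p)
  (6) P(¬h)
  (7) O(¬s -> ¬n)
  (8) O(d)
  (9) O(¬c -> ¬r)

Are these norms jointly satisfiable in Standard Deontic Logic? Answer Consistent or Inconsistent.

Inconsistent

Premises 1 and 5 are O(q -> ¬p) and O(¬q -> ¬p); every ideal world satisfies q or ¬q, so in either case ¬p holds — hence O(¬p).
Applying K to premise 3 (O(¬p -> n)) and O(¬p) yields O(n).
Premise 7, O(¬s -> ¬n), contraposes to O(n -> s); with O(n) we get O(s).
Premise 4, O(¬r -> ¬s), contraposes to O(s -> r); with O(s) we get O(r).
Premise 9, O(¬c -> ¬r), contraposes to O(r -> c); with O(r) we get O(c).
However, F(c) at premise 2 amounts to O(¬c).
We now have both O(c) and O(¬c) — c is simultaneously obligatory and forbidden, violating the D-axiom.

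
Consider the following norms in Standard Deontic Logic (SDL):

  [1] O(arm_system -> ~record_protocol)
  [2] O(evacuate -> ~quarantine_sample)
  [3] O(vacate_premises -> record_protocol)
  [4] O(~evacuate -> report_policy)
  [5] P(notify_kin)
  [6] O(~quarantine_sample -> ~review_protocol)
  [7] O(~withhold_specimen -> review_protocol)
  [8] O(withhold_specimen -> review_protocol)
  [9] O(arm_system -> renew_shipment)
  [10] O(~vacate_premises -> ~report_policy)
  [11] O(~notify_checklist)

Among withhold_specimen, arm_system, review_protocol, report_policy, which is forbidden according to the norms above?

arm_system

By case analysis on ~withhold_specimen: premise 7 gives O(~withhold_specimen -> review_protocol) and premise 8 gives O(withhold_specimen -> review_protocol), so O(review_protocol) either way.
Premise 6 is O(~quarantine_sample -> ~review_protocol); contrapositively O(review_protocol -> quarantine_sample). Since O(review_protocol) holds, K gives O(quarantine_sample).
Premise 2 is O(evacuate -> ~quarantine_sample); contrapositively O(quarantine_sample -> ~evacuate). Since O(quarantine_sample) holds, K gives O(~evacuate).
Applying K to premise 4 (O(~evacuate -> report_policy)) and O(~evacuate) yields O(report_policy).
Premise 10, O(~vacate_premises -> ~report_policy), contraposes to O(report_policy -> vacate_premises); with O(report_policy) we get O(vacate_premises).
With premise 3, O(vacate_premises -> record_protocol), the K-axiom yields O(record_protocol).
Premise 1 is O(arm_system -> ~record_protocol); contrapositively O(record_protocol -> ~arm_system). Since O(record_protocol) holds, K gives O(~arm_system).
So O(~arm_system) holds, i.e. arm_system is forbidden. None of the other listed options is forbidden under the premises.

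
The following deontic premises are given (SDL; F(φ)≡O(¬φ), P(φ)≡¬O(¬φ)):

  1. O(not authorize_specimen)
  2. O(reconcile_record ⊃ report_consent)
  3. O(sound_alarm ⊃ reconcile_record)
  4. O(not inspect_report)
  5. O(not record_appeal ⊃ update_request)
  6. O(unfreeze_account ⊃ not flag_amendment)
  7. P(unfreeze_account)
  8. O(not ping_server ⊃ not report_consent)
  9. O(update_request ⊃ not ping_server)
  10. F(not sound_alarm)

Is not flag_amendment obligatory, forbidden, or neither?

Neither

Premise 6 is O(unfreeze_account ⊃ not flag_amendment), but O(unfreeze_account) is not derivable from the premises (the permission P(unfreeze_account) asserts only not O(not unfreeze_account), not O(unfreeze_account)), so it does not yield O(not flag_amendment).
No premise or chain of K-axiom applications forces O(not flag_amendment), and none forces O(flag_amendment). So not flag_amendment is neither obligatory nor forbidden under these norms.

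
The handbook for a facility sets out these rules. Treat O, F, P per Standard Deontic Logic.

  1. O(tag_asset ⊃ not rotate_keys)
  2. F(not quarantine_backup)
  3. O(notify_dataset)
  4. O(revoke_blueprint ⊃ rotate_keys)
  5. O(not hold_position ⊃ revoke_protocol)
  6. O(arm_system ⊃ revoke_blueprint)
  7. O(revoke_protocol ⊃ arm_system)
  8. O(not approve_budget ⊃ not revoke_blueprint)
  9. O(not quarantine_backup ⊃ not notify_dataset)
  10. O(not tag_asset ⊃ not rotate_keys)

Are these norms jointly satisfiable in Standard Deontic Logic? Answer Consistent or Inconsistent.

Premise 9 is O(not quarantine_backup ⊃ not notify_dataset), but O(not quarantine_backup) is not derivable from the premises, so it does not yield O(not notify_dataset).
So O(not notify_dataset) is not derivable, and the apparent clash with O(notify_dataset) does not arise.
A world satisfying every obligation exists (e.g. approve_budget=false, arm_system=false, hold_position=true, notify_dataset=true, quarantine_backup=true, revoke_blueprint=false, revoke_protocol=false, rotate_keys=false, tag_asset=false); no atom is both obligatory and forbidden, so the set is consistent.

Consistent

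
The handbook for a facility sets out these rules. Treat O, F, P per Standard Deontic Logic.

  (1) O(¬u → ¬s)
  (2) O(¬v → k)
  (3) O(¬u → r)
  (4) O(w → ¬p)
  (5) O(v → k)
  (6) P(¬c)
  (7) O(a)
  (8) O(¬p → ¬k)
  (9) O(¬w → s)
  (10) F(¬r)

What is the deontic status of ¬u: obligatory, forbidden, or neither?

Premises 2 and 5 cover both cases: O(¬v → k) and O(v → k). Since ¬v ∨ v is a tautology, O(k) follows.
Premise 8, O(¬p → ¬k), contraposes to O(k → p); with O(k) we get O(p).
Premise 4, O(w → ¬p), contraposes to O(p → ¬w); with O(p) we get O(¬w).
Premise 9 is O(¬w → s); since O(¬w), deontic closure gives O(s).
Premise 1, O(¬u → ¬s), contraposes to O(s → u); with O(s) we get O(u).
Premises 3, 6, 7, 10 do not contribute to this derivation.
Thus O(u), which is F(¬u): ¬u is forbidden.

Forbidden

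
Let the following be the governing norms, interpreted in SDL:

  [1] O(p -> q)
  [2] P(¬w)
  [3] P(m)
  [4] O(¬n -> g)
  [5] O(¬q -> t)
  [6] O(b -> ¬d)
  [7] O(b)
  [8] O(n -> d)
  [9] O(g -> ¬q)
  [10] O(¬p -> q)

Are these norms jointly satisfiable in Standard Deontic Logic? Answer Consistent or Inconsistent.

Premises 10 and 1 cover both cases: O(¬p -> q) and O(p -> q). Since ¬p ∨ p is a tautology, O(q) follows.
Premise 9, O(g -> ¬q), contraposes to O(q -> ¬g); with O(q) we get O(¬g).
Premise 4, O(¬n -> g), contraposes to O(¬g -> n); with O(¬g) we get O(n).
With premise 8, O(n -> d), the K-axiom yields O(d).
The contrapositive of premise 6 (O(b -> ¬d)) is O(d -> ¬b), and O(d) is already established, so O(¬b).
Yet premise 7 states O(b).
We now have both O(¬b) and O(b) — b is simultaneously obligatory and forbidden, violating the D-axiom.

Inconsistent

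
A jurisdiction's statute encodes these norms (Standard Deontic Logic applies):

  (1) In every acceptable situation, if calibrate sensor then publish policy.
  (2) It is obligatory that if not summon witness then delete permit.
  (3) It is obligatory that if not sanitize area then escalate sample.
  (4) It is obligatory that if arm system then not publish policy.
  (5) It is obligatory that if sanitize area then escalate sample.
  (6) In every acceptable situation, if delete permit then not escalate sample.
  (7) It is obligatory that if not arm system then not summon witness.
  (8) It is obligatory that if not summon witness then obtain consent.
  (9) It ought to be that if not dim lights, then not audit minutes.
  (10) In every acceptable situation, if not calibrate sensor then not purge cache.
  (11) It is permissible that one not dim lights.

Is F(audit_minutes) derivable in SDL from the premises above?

Premise 9 is O(¬dim_lights → ¬audit_minutes), but O(¬dim_lights) is not derivable from the premises (the permission P(¬dim_lights) asserts only ¬O(dim_lights), not O(¬dim_lights)), so it does not yield O(¬audit_minutes).
No other premise forces O(¬audit_minutes). An ideal world satisfying every premise can still have audit_minutes true, so F(audit_minutes) is not derivable.

No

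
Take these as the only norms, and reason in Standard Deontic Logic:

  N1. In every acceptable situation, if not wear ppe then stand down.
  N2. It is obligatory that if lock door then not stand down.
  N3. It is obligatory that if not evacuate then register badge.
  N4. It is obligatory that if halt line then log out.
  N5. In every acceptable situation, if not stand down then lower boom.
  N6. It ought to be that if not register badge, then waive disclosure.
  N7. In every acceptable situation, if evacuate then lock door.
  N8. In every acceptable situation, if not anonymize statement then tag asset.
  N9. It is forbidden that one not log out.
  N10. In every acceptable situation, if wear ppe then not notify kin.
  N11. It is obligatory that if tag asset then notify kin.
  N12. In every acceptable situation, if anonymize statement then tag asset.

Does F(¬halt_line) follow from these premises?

No

Premise 4 is O(halt_line → log_out); even if O(log_out) held, inferring O(halt_line) would be affirming the consequent — invalid.
No other premise forces O(halt_line). An ideal world satisfying every premise can still have ¬halt_line true, so F(¬halt_line) is not derivable.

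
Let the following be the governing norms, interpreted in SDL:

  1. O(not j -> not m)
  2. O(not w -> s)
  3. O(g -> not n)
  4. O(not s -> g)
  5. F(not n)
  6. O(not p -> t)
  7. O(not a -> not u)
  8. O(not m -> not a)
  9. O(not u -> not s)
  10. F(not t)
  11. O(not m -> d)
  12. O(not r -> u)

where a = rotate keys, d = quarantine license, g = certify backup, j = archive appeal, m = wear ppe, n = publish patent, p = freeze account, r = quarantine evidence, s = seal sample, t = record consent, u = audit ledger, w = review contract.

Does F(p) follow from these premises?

No

Premise 6 is O(not p -> t); even if O(t) held, inferring O(not p) would be affirming the consequent — invalid.
No other premise forces O(not p). An ideal world satisfying every premise can still have p true, so F(p) is not derivable.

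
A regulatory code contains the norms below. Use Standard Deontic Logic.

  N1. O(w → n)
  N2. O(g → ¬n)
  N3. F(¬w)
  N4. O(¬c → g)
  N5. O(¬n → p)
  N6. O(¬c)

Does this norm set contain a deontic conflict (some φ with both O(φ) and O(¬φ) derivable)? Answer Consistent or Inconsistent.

F(¬w) at premise 3 means O(w).
Applying K to premise 1 (O(w → n)) and O(w) yields O(n).
Premise 2 is O(g → ¬n); contrapositively O(n → ¬g). Since O(n) holds, K gives O(¬g).
Premise 4, O(¬c → g), contraposes to O(¬g → c); with O(¬g) we get O(c).
But premise 6 directly asserts O(¬c).
We now have both O(c) and O(¬c) — c is simultaneously obligatory and forbidden, violating the D-axiom.

Inconsistent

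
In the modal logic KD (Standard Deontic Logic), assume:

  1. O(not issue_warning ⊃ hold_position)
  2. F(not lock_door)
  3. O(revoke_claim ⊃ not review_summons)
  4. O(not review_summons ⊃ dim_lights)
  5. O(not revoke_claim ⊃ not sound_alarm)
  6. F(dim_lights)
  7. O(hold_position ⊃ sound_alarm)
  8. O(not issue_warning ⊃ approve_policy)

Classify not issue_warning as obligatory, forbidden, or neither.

Forbidden

Premise 6 is F(dim_lights), i.e. O(not dim_lights).
Premise 4 is O(not review_summons ⊃ dim_lights); contrapositively O(not dim_lights ⊃ review_summons). Since O(not dim_lights) holds, K gives O(review_summons).
Premise 3 is O(revoke_claim ⊃ not review_summons); contrapositively O(review_summons ⊃ not revoke_claim). Since O(review_summons) holds, K gives O(not revoke_claim).
From O(not revoke_claim) and premise 5, O(not revoke_claim ⊃ not sound_alarm), we obtain O(not sound_alarm).
The contrapositive of premise 7 (O(hold_position ⊃ sound_alarm)) is O(not sound_alarm ⊃ not hold_position), and O(not sound_alarm) is already established, so O(not hold_position).
Premise 1, O(not issue_warning ⊃ hold_position), contraposes to O(not hold_position ⊃ issue_warning); with O(not hold_position) we get O(issue_warning).
Premises 2, 8 do not contribute to this derivation.
Thus O(issue_warning), which is F(not issue_warning): not issue_warning is forbidden.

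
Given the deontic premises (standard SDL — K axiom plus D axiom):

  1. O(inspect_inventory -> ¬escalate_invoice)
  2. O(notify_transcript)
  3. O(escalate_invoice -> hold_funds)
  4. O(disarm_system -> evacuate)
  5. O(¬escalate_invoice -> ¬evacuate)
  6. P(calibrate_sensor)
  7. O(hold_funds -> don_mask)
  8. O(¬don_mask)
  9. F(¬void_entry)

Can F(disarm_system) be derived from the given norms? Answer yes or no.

Yes

From premise 8 we have O(¬don_mask).
Premise 7 is O(hold_funds -> don_mask); contrapositively O(¬don_mask -> ¬hold_funds). Since O(¬don_mask) holds, K gives O(¬hold_funds).
The contrapositive of premise 3 (O(escalate_invoice -> hold_funds)) is O(¬hold_funds -> ¬escalate_invoice), and O(¬hold_funds) is already established, so O(¬escalate_invoice).
Premise 5 is O(¬escalate_invoice -> ¬evacuate); since O(¬escalate_invoice), deontic closure gives O(¬evacuate).
The contrapositive of premise 4 (O(disarm_system -> evacuate)) is O(¬evacuate -> ¬disarm_system), and O(¬evacuate) is already established, so O(¬disarm_system).
Premises 1, 2, 6, 9 do not contribute to this derivation.
So O(¬disarm_system) holds, i.e. F(disarm_system). The claim follows.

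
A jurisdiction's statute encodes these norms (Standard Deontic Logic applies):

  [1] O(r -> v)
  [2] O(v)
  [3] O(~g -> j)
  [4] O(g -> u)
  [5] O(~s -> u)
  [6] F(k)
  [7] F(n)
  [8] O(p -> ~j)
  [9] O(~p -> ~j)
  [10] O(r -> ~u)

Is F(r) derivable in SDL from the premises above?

Premises 8 and 9 are O(p -> ~j) and O(~p -> ~j); every ideal world satisfies p or ~p, so in either case ~j holds — hence O(~j).
Premise 3, O(~g -> j), contraposes to O(~j -> g); with O(~j) we get O(g).
From O(g) and premise 4, O(g -> u), we obtain O(u).
The contrapositive of premise 10 (O(r -> ~u)) is O(u -> ~r), and O(u) is already established, so O(~r).
Premises 1, 2, 5, 6, 7 do not contribute to this derivation.
So O(~r) holds, i.e. F(r). The claim follows.

Yes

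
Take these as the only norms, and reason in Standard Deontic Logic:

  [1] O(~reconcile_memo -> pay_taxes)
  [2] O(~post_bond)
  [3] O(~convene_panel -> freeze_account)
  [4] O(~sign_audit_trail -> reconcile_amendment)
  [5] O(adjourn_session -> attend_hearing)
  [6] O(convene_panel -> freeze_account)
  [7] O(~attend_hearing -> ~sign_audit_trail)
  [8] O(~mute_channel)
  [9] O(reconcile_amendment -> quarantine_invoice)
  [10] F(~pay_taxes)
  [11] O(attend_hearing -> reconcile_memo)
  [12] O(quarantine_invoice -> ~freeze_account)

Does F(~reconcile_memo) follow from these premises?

Yes

Premises 3 and 6 cover both cases: O(~convene_panel -> freeze_account) and O(convene_panel -> freeze_account). Since ~convene_panel ∨ convene_panel is a tautology, O(freeze_account) follows.
Premise 12, O(quarantine_invoice -> ~freeze_account), contraposes to O(freeze_account -> ~quarantine_invoice); with O(freeze_account) we get O(~quarantine_invoice).
Premise 9, O(reconcile_amendment -> quarantine_invoice), contraposes to O(~quarantine_invoice -> ~reconcile_amendment); with O(~quarantine_invoice) we get O(~reconcile_amendment).
Premise 4, O(~sign_audit_trail -> reconcile_amendment), contraposes to O(~reconcile_amendment -> sign_audit_trail); with O(~reconcile_amendment) we get O(sign_audit_trail).
The contrapositive of premise 7 (O(~attend_hearing -> ~sign_audit_trail)) is O(sign_audit_trail -> attend_hearing), and O(sign_audit_trail) is already established, so O(attend_hearing).
Applying K to premise 11 (O(attend_hearing -> reconcile_memo)) and O(attend_hearing) yields O(reconcile_memo).
Premises 1, 2, 5, 8, 10 do not contribute to this derivation.
So O(reconcile_memo) holds, i.e. F(~reconcile_memo). The claim follows.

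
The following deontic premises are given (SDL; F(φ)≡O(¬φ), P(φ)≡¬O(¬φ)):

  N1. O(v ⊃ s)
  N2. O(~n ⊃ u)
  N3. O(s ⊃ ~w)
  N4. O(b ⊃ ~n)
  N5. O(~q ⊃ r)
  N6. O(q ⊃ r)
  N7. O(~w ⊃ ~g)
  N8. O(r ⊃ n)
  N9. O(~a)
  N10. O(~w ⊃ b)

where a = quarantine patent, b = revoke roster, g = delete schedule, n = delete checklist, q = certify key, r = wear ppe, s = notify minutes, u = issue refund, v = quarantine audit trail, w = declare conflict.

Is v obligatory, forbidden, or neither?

Forbidden

Premises 5 and 6 are O(~q ⊃ r) and O(q ⊃ r); every ideal world satisfies ~q or q, so in either case r holds — hence O(r).
With premise 8, O(r ⊃ n), the K-axiom yields O(n).
The contrapositive of premise 4 (O(b ⊃ ~n)) is O(n ⊃ ~b), and O(n) is already established, so O(~b).
The contrapositive of premise 10 (O(~w ⊃ b)) is O(~b ⊃ w), and O(~b) is already established, so O(w).
The contrapositive of premise 3 (O(s ⊃ ~w)) is O(w ⊃ ~s), and O(w) is already established, so O(~s).
Premise 1, O(v ⊃ s), contraposes to O(~s ⊃ ~v); with O(~s) we get O(~v).
Premises 2, 7, 9 do not contribute to this derivation.
Thus O(~v), which is F(v): v is forbidden.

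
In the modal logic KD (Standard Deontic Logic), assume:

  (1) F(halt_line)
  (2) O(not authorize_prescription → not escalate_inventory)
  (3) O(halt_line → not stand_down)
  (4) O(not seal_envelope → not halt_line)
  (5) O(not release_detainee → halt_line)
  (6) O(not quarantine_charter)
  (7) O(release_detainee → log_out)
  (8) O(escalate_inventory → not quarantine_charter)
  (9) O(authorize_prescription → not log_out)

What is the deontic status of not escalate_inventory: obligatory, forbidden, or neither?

Premise 1, F(halt_line), is equivalent to O(not halt_line).
Premise 5, O(not release_detainee → halt_line), contraposes to O(not halt_line → release_detainee); with O(not halt_line) we get O(release_detainee).
Applying K to premise 7 (O(release_detainee → log_out)) and O(release_detainee) yields O(log_out).
Premise 9 is O(authorize_prescription → not log_out); contrapositively O(log_out → not authorize_prescription). Since O(log_out) holds, K gives O(not authorize_prescription).
From O(not authorize_prescription) and premise 2, O(not authorize_prescription → not escalate_inventory), we obtain O(not escalate_inventory).
Premises 3, 4, 6, 8 do not contribute to this derivation.
Hence not escalate_inventory is obligatory.

Obligatory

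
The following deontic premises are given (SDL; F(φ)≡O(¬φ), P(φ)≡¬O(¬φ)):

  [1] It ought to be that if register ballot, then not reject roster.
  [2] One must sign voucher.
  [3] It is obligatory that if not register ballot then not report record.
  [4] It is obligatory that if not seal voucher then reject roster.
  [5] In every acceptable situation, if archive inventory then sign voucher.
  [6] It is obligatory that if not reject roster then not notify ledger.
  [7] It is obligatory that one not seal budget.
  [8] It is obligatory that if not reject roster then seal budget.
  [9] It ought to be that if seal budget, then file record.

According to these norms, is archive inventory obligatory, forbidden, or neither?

Neither

Premise 5 is O(archive_inventory → sign_voucher); even if O(sign_voucher) held, inferring O(archive_inventory) would be affirming the consequent — invalid.
No premise or chain of K-axiom applications forces O(archive_inventory), and none forces O(¬archive_inventory). So archive_inventory is neither obligatory nor forbidden under these norms.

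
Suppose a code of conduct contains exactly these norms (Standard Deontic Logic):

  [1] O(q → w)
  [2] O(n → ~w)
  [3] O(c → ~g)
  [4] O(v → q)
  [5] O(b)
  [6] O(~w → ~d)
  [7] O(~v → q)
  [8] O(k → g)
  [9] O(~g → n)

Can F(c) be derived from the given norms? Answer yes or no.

Yes

By case analysis on v: premise 4 gives O(v → q) and premise 7 gives O(~v → q), so O(q) either way.
Applying K to premise 1 (O(q → w)) and O(q) yields O(w).
Premise 2 is O(n → ~w); contrapositively O(w → ~n). Since O(w) holds, K gives O(~n).
The contrapositive of premise 9 (O(~g → n)) is O(~n → g), and O(~n) is already established, so O(g).
Premise 3, O(c → ~g), contraposes to O(g → ~c); with O(g) we get O(~c).
Premises 5, 6, 8 do not contribute to this derivation.
So O(~c) holds, i.e. F(c). The claim follows.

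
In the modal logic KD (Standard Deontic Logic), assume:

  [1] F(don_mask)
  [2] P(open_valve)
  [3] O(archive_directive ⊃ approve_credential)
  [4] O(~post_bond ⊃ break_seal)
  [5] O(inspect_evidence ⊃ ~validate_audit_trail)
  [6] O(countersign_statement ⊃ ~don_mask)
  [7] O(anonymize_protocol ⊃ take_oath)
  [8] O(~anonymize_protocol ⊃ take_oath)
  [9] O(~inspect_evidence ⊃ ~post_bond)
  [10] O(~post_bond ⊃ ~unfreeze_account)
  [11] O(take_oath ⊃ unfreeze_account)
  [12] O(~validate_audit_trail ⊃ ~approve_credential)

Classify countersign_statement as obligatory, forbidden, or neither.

Premise 6 is O(countersign_statement ⊃ ~don_mask); even if O(~don_mask) held, inferring O(countersign_statement) would be affirming the consequent — invalid.
No premise or chain of K-axiom applications forces O(countersign_statement), and none forces O(~countersign_statement). So countersign_statement is neither obligatory nor forbidden under these norms.

Neither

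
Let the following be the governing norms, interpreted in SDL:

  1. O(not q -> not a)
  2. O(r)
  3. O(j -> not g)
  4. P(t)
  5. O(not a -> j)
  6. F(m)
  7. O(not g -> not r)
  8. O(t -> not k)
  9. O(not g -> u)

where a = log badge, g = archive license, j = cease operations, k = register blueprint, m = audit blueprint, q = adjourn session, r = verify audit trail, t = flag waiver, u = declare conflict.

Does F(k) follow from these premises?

Premise 8 is O(t -> not k), but O(t) is not derivable from the premises (the permission P(t) asserts only not O(not t), not O(t)), so it does not yield O(not k).
No other premise forces O(not k). An ideal world satisfying every premise can still have k true, so F(k) is not derivable.

No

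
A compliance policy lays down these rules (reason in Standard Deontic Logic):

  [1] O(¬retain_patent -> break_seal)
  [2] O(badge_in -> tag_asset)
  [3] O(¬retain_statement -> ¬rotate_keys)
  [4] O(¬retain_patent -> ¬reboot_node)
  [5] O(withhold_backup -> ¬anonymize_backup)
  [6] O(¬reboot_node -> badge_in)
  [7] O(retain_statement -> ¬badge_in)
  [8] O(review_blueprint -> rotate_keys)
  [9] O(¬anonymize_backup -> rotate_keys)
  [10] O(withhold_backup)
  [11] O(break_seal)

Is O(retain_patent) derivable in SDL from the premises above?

Yes

Premise 10 gives O(withhold_backup).
From O(withhold_backup) and premise 5, O(withhold_backup -> ¬anonymize_backup), we obtain O(¬anonymize_backup).
Applying K to premise 9 (O(¬anonymize_backup -> rotate_keys)) and O(¬anonymize_backup) yields O(rotate_keys).
Premise 3, O(¬retain_statement -> ¬rotate_keys), contraposes to O(rotate_keys -> retain_statement); with O(rotate_keys) we get O(retain_statement).
From O(retain_statement) and premise 7, O(retain_statement -> ¬badge_in), we obtain O(¬badge_in).
Premise 6, O(¬reboot_node -> badge_in), contraposes to O(¬badge_in -> reboot_node); with O(¬badge_in) we get O(reboot_node).
Premise 4 is O(¬retain_patent -> ¬reboot_node); contrapositively O(reboot_node -> retain_patent). Since O(reboot_node) holds, K gives O(retain_patent).
Premises 1, 2, 8, 11 do not contribute to this derivation.
So O(retain_patent) follows.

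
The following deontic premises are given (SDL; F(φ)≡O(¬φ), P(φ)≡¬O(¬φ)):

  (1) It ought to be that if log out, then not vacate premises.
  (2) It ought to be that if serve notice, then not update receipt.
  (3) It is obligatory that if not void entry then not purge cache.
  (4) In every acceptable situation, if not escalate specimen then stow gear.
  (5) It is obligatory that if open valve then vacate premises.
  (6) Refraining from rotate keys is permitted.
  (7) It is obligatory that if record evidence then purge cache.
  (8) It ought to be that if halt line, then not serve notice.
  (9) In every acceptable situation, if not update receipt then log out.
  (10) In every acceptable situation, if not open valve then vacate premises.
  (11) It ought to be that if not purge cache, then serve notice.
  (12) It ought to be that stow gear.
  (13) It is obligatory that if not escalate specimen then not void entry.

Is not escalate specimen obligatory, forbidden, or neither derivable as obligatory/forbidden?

Premises 5 and 10 are O(open_valve → vacate_premises) and O(¬open_valve → vacate_premises); every ideal world satisfies open_valve or ¬open_valve, so in either case vacate_premises holds — hence O(vacate_premises).
Premise 1, O(log_out → ¬vacate_premises), contraposes to O(vacate_premises → ¬log_out); with O(vacate_premises) we get O(¬log_out).
Premise 9, O(¬update_receipt → log_out), contraposes to O(¬log_out → update_receipt); with O(¬log_out) we get O(update_receipt).
Premise 2, O(serve_notice → ¬update_receipt), contraposes to O(update_receipt → ¬serve_notice); with O(update_receipt) we get O(¬serve_notice).
Premise 11 is O(¬purge_cache → serve_notice); contrapositively O(¬serve_notice → purge_cache). Since O(¬serve_notice) holds, K gives O(purge_cache).
Premise 3 is O(¬void_entry → ¬purge_cache); contrapositively O(purge_cache → void_entry). Since O(purge_cache) holds, K gives O(void_entry).
The contrapositive of premise 13 (O(¬escalate_specimen → ¬void_entry)) is O(void_entry → escalate_specimen), and O(void_entry) is already established, so O(escalate_specimen).
Premises 4, 6, 7, 8, 12 do not contribute to this derivation.
Thus O(escalate_specimen), which is F(¬escalate_specimen): ¬escalate_specimen is forbidden.

Forbidden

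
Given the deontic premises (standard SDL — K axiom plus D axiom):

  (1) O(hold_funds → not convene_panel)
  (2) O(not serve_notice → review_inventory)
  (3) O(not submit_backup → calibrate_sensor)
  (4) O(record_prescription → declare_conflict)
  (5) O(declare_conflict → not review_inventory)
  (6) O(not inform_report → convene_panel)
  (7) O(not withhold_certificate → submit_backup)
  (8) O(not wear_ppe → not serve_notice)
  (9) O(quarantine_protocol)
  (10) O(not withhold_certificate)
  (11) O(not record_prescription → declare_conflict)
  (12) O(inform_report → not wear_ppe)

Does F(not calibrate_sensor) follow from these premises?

Premise 3 is O(not submit_backup → calibrate_sensor), but O(not submit_backup) is not derivable from the premises, so it does not yield O(calibrate_sensor).
No other premise forces O(calibrate_sensor). An ideal world satisfying every premise can still have not calibrate_sensor true, so F(not calibrate_sensor) is not derivable.

No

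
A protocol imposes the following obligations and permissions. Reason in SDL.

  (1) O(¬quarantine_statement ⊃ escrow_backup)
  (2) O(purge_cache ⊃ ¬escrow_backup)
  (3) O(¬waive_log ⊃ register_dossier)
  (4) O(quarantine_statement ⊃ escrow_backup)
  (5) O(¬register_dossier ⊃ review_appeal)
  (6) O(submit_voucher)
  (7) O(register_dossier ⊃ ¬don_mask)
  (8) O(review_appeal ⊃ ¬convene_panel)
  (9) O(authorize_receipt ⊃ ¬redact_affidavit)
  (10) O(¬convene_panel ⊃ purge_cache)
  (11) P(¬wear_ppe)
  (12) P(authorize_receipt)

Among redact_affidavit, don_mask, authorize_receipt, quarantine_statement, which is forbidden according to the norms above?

don_mask

Premises 1 and 4 are O(¬quarantine_statement ⊃ escrow_backup) and O(quarantine_statement ⊃ escrow_backup); every ideal world satisfies ¬quarantine_statement or quarantine_statement, so in either case escrow_backup holds — hence O(escrow_backup).
Premise 2 is O(purge_cache ⊃ ¬escrow_backup); contrapositively O(escrow_backup ⊃ ¬purge_cache). Since O(escrow_backup) holds, K gives O(¬purge_cache).
The contrapositive of premise 10 (O(¬convene_panel ⊃ purge_cache)) is O(¬purge_cache ⊃ convene_panel), and O(¬purge_cache) is already established, so O(convene_panel).
Premise 8 is O(review_appeal ⊃ ¬convene_panel); contrapositively O(convene_panel ⊃ ¬review_appeal). Since O(convene_panel) holds, K gives O(¬review_appeal).
The contrapositive of premise 5 (O(¬register_dossier ⊃ review_appeal)) is O(¬review_appeal ⊃ register_dossier), and O(¬review_appeal) is already established, so O(register_dossier).
Premise 7 is O(register_dossier ⊃ ¬don_mask); since O(register_dossier), deontic closure gives O(¬don_mask).
So O(¬don_mask) holds, i.e. don_mask is forbidden. None of the other listed options is forbidden under the premises.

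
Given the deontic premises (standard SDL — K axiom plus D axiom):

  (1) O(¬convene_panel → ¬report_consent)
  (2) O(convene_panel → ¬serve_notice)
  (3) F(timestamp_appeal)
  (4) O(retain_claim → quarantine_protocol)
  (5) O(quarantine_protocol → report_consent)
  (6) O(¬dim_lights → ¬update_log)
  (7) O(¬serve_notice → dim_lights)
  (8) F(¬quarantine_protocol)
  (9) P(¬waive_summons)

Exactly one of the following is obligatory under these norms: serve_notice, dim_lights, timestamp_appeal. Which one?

F(¬quarantine_protocol) at premise 8 means O(quarantine_protocol).
From O(quarantine_protocol) and premise 5, O(quarantine_protocol → report_consent), we obtain O(report_consent).
The contrapositive of premise 1 (O(¬convene_panel → ¬report_consent)) is O(report_consent → convene_panel), and O(report_consent) is already established, so O(convene_panel).
With premise 2, O(convene_panel → ¬serve_notice), the K-axiom yields O(¬serve_notice).
With premise 7, O(¬serve_notice → dim_lights), the K-axiom yields O(dim_lights).
So O(dim_lights) holds — dim_lights is obligatory. None of the other listed options is made obligatory by any chain of premises.

dim_lights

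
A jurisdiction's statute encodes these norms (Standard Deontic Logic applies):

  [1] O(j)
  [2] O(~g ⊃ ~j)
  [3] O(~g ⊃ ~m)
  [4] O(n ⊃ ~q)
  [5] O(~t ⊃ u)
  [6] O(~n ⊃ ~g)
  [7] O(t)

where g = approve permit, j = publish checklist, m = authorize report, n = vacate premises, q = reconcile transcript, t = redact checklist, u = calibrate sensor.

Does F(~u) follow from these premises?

No

Premise 5 is O(~t ⊃ u), but O(~t) is not derivable from the premises, so it does not yield O(u).
No other premise forces O(u). An ideal world satisfying every premise can still have ~u true, so F(~u) is not derivable.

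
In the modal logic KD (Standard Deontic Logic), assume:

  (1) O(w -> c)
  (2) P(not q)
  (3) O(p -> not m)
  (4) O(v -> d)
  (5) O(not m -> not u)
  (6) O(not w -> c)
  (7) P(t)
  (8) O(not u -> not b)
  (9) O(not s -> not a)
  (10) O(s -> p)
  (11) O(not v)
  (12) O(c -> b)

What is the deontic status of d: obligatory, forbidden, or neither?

Premise 4 is O(v -> d), but O(v) is not derivable from the premises, so it does not yield O(d).
No premise or chain of K-axiom applications forces O(d), and none forces O(not d). So d is neither obligatory nor forbidden under these norms.

Neither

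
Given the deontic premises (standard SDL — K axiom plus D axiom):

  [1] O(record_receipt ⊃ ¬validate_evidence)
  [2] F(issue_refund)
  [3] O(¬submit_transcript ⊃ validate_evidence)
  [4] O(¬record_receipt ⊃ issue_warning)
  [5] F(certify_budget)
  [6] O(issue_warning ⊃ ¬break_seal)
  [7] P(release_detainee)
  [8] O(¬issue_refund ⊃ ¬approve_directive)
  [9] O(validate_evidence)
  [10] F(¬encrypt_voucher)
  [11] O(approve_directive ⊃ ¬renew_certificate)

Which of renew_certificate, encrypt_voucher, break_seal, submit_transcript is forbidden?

From premise 9 we have O(validate_evidence).
Premise 1 is O(record_receipt ⊃ ¬validate_evidence); contrapositively O(validate_evidence ⊃ ¬record_receipt). Since O(validate_evidence) holds, K gives O(¬record_receipt).
From O(¬record_receipt) and premise 4, O(¬record_receipt ⊃ issue_warning), we obtain O(issue_warning).
Premise 6 is O(issue_warning ⊃ ¬break_seal); since O(issue_warning), deontic closure gives O(¬break_seal).
So O(¬break_seal) holds, i.e. break_seal is forbidden. None of the other listed options is forbidden under the premises.

break_seal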